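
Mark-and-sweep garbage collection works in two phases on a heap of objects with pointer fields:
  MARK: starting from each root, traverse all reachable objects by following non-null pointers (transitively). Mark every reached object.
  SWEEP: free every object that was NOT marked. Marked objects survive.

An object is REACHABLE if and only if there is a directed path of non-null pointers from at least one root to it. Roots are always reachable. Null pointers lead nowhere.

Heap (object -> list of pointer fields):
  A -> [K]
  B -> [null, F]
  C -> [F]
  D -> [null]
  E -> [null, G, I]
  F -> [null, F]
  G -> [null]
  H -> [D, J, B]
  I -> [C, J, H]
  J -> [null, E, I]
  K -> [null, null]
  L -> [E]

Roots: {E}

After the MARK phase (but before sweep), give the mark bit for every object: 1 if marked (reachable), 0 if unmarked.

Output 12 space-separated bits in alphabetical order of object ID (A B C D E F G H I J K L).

Roots: E
Mark E: refs=null G I, marked=E
Mark G: refs=null, marked=E G
Mark I: refs=C J H, marked=E G I
Mark C: refs=F, marked=C E G I
Mark J: refs=null E I, marked=C E G I J
Mark H: refs=D J B, marked=C E G H I J
Mark F: refs=null F, marked=C E F G H I J
Mark D: refs=null, marked=C D E F G H I J
Mark B: refs=null F, marked=B C D E F G H I J
Unmarked (collected): A K L

Answer: 0 1 1 1 1 1 1 1 1 1 0 0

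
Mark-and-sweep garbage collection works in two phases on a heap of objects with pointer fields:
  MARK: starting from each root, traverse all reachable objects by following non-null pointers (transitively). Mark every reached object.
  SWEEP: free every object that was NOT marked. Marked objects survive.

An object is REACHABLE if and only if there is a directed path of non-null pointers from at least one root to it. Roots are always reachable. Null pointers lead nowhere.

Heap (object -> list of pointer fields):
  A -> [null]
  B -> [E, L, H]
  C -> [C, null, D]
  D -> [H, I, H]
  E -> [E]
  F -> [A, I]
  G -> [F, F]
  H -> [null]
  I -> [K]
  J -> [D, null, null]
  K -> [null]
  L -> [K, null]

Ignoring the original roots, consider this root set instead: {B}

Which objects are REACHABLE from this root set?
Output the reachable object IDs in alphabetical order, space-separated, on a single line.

Roots: B
Mark B: refs=E L H, marked=B
Mark E: refs=E, marked=B E
Mark L: refs=K null, marked=B E L
Mark H: refs=null, marked=B E H L
Mark K: refs=null, marked=B E H K L
Unmarked (collected): A C D F G I J

Answer: B E H K L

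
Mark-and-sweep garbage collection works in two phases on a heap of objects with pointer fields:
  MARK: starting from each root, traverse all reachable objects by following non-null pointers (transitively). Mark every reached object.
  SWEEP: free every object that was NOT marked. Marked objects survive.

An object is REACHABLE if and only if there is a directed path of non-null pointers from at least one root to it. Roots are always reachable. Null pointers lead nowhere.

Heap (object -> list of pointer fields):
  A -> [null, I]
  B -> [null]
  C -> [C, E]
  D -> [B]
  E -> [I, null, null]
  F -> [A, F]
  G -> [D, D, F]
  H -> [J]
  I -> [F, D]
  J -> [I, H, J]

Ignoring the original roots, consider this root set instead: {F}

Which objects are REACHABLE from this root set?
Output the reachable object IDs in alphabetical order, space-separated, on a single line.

Roots: F
Mark F: refs=A F, marked=F
Mark A: refs=null I, marked=A F
Mark I: refs=F D, marked=A F I
Mark D: refs=B, marked=A D F I
Mark B: refs=null, marked=A B D F I
Unmarked (collected): C E G H J

Answer: A B D F I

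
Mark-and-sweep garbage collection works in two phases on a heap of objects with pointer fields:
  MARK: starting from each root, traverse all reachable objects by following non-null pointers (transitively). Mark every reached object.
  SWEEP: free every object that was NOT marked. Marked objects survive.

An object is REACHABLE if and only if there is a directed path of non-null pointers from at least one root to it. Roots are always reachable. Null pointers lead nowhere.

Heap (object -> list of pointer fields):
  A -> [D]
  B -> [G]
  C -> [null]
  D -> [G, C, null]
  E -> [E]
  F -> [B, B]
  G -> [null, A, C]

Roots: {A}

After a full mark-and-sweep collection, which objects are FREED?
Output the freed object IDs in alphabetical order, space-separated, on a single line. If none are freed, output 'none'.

Roots: A
Mark A: refs=D, marked=A
Mark D: refs=G C null, marked=A D
Mark G: refs=null A C, marked=A D G
Mark C: refs=null, marked=A C D G
Unmarked (collected): B E F

Answer: B E F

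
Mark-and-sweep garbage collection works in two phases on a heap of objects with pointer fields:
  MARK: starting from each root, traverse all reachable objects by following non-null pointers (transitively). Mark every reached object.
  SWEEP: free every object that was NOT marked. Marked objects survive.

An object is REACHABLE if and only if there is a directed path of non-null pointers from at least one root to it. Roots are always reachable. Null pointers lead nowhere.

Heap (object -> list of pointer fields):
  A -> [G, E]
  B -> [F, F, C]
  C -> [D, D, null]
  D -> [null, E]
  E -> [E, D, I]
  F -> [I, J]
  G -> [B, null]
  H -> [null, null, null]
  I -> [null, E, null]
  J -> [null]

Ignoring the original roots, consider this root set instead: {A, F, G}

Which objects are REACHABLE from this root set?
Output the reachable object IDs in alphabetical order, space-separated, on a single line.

Roots: A F G
Mark A: refs=G E, marked=A
Mark F: refs=I J, marked=A F
Mark G: refs=B null, marked=A F G
Mark E: refs=E D I, marked=A E F G
Mark I: refs=null E null, marked=A E F G I
Mark J: refs=null, marked=A E F G I J
Mark B: refs=F F C, marked=A B E F G I J
Mark D: refs=null E, marked=A B D E F G I J
Mark C: refs=D D null, marked=A B C D E F G I J
Unmarked (collected): H

Answer: A B C D E F G I J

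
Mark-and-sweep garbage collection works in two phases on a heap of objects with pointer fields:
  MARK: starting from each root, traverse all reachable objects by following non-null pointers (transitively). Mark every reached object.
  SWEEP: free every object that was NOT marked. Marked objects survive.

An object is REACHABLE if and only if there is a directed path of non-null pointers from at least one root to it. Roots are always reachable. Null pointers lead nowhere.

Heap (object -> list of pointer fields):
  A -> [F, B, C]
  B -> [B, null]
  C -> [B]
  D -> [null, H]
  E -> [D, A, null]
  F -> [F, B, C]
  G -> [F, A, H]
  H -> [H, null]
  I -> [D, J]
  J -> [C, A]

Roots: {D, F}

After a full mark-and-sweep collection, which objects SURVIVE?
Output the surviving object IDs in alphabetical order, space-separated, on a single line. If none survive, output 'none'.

Roots: D F
Mark D: refs=null H, marked=D
Mark F: refs=F B C, marked=D F
Mark H: refs=H null, marked=D F H
Mark B: refs=B null, marked=B D F H
Mark C: refs=B, marked=B C D F H
Unmarked (collected): A E G I J

Answer: B C D F H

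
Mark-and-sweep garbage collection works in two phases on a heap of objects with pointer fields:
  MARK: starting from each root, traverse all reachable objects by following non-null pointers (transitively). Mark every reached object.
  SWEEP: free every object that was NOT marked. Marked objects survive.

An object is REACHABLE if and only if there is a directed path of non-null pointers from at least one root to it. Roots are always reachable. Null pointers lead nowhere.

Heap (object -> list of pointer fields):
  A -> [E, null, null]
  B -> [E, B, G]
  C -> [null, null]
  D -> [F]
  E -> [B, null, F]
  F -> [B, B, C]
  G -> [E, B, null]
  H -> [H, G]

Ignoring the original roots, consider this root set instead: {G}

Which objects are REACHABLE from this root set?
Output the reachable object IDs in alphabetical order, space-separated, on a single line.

Roots: G
Mark G: refs=E B null, marked=G
Mark E: refs=B null F, marked=E G
Mark B: refs=E B G, marked=B E G
Mark F: refs=B B C, marked=B E F G
Mark C: refs=null null, marked=B C E F G
Unmarked (collected): A D H

Answer: B C E F G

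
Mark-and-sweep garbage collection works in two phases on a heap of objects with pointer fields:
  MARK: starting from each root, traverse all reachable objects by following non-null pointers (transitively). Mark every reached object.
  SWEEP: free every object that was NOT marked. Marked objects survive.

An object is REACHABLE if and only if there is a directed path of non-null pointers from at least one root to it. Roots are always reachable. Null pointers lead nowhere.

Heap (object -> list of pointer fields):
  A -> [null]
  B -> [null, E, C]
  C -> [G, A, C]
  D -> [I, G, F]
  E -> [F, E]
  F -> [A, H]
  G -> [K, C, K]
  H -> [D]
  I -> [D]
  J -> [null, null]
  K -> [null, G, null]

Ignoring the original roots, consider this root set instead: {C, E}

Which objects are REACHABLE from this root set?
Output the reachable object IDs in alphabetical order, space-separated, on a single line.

Answer: A C D E F G H I K

Derivation:
Roots: C E
Mark C: refs=G A C, marked=C
Mark E: refs=F E, marked=C E
Mark G: refs=K C K, marked=C E G
Mark A: refs=null, marked=A C E G
Mark F: refs=A H, marked=A C E F G
Mark K: refs=null G null, marked=A C E F G K
Mark H: refs=D, marked=A C E F G H K
Mark D: refs=I G F, marked=A C D E F G H K
Mark I: refs=D, marked=A C D E F G H I K
Unmarked (collected): B J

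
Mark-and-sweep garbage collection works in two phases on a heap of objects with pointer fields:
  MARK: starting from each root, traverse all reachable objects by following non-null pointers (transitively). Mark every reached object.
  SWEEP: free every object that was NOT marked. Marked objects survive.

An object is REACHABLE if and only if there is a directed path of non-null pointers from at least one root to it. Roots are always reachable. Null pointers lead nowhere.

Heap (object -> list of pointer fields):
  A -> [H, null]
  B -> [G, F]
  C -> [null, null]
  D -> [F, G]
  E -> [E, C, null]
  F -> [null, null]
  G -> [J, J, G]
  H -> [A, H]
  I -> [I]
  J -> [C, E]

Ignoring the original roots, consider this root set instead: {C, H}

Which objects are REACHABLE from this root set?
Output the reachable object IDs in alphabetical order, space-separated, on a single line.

Roots: C H
Mark C: refs=null null, marked=C
Mark H: refs=A H, marked=C H
Mark A: refs=H null, marked=A C H
Unmarked (collected): B D E F G I J

Answer: A C H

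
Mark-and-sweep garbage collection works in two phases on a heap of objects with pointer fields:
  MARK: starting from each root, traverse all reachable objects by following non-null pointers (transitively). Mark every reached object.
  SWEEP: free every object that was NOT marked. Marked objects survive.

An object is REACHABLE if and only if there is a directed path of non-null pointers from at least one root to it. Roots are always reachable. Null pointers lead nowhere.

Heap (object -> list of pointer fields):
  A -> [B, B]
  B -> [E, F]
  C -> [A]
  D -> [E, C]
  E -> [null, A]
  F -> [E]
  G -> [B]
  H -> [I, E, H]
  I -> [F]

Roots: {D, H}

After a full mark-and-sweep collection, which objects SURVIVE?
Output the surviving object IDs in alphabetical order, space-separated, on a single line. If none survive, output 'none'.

Roots: D H
Mark D: refs=E C, marked=D
Mark H: refs=I E H, marked=D H
Mark E: refs=null A, marked=D E H
Mark C: refs=A, marked=C D E H
Mark I: refs=F, marked=C D E H I
Mark A: refs=B B, marked=A C D E H I
Mark F: refs=E, marked=A C D E F H I
Mark B: refs=E F, marked=A B C D E F H I
Unmarked (collected): G

Answer: A B C D E F H I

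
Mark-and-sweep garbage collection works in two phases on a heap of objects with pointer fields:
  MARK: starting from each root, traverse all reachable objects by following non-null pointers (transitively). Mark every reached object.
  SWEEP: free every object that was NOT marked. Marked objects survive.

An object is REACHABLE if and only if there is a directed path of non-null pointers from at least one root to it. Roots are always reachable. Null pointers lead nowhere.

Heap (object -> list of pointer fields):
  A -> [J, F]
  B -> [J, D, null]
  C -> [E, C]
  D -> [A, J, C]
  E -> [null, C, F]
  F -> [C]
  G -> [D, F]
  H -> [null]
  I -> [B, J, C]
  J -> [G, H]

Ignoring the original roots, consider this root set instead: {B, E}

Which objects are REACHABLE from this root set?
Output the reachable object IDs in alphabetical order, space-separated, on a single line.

Answer: A B C D E F G H J

Derivation:
Roots: B E
Mark B: refs=J D null, marked=B
Mark E: refs=null C F, marked=B E
Mark J: refs=G H, marked=B E J
Mark D: refs=A J C, marked=B D E J
Mark C: refs=E C, marked=B C D E J
Mark F: refs=C, marked=B C D E F J
Mark G: refs=D F, marked=B C D E F G J
Mark H: refs=null, marked=B C D E F G H J
Mark A: refs=J F, marked=A B C D E F G H J
Unmarked (collected): I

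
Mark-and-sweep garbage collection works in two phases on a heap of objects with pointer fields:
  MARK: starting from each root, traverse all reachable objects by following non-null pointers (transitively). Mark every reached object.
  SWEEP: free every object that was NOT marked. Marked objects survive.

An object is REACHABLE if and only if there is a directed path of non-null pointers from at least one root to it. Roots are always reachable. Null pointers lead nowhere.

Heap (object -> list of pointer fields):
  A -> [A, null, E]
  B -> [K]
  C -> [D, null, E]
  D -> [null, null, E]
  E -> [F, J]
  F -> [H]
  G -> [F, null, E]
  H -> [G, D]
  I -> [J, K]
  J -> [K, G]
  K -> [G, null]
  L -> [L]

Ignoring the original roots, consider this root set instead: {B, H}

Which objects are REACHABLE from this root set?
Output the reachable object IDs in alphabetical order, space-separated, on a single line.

Answer: B D E F G H J K

Derivation:
Roots: B H
Mark B: refs=K, marked=B
Mark H: refs=G D, marked=B H
Mark K: refs=G null, marked=B H K
Mark G: refs=F null E, marked=B G H K
Mark D: refs=null null E, marked=B D G H K
Mark F: refs=H, marked=B D F G H K
Mark E: refs=F J, marked=B D E F G H K
Mark J: refs=K G, marked=B D E F G H J K
Unmarked (collected): A C I L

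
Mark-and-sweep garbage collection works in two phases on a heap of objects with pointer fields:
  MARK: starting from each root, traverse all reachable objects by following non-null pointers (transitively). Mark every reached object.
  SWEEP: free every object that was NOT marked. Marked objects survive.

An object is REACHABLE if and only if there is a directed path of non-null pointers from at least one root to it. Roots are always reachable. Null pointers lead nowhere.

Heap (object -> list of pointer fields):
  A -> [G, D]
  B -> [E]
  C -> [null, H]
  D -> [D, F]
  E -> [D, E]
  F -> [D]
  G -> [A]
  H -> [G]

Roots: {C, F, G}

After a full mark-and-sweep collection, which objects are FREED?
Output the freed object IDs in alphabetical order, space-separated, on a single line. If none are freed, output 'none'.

Roots: C F G
Mark C: refs=null H, marked=C
Mark F: refs=D, marked=C F
Mark G: refs=A, marked=C F G
Mark H: refs=G, marked=C F G H
Mark D: refs=D F, marked=C D F G H
Mark A: refs=G D, marked=A C D F G H
Unmarked (collected): B E

Answer: B E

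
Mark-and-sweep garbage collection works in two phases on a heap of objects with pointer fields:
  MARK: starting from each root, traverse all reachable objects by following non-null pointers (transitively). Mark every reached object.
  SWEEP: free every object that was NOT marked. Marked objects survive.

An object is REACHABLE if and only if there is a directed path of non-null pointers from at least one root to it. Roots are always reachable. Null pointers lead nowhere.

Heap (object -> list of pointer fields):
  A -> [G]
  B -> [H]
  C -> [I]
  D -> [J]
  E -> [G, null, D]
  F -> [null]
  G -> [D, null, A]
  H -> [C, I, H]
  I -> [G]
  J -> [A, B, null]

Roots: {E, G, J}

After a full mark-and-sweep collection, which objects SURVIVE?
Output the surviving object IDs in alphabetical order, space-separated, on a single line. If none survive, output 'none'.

Answer: A B C D E G H I J

Derivation:
Roots: E G J
Mark E: refs=G null D, marked=E
Mark G: refs=D null A, marked=E G
Mark J: refs=A B null, marked=E G J
Mark D: refs=J, marked=D E G J
Mark A: refs=G, marked=A D E G J
Mark B: refs=H, marked=A B D E G J
Mark H: refs=C I H, marked=A B D E G H J
Mark C: refs=I, marked=A B C D E G H J
Mark I: refs=G, marked=A B C D E G H I J
Unmarked (collected): F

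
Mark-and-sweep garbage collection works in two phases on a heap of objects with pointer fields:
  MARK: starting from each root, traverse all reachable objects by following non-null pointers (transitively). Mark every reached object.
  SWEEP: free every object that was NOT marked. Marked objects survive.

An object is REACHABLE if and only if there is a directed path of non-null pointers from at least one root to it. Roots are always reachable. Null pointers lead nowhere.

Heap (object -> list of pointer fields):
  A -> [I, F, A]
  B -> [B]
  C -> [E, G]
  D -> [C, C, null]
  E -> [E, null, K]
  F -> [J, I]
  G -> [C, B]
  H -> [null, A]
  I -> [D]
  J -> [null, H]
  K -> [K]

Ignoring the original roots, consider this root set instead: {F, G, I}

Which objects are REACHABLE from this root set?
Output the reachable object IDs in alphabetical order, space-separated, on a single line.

Roots: F G I
Mark F: refs=J I, marked=F
Mark G: refs=C B, marked=F G
Mark I: refs=D, marked=F G I
Mark J: refs=null H, marked=F G I J
Mark C: refs=E G, marked=C F G I J
Mark B: refs=B, marked=B C F G I J
Mark D: refs=C C null, marked=B C D F G I J
Mark H: refs=null A, marked=B C D F G H I J
Mark E: refs=E null K, marked=B C D E F G H I J
Mark A: refs=I F A, marked=A B C D E F G H I J
Mark K: refs=K, marked=A B C D E F G H I J K
Unmarked (collected): (none)

Answer: A B C D E F G H I J K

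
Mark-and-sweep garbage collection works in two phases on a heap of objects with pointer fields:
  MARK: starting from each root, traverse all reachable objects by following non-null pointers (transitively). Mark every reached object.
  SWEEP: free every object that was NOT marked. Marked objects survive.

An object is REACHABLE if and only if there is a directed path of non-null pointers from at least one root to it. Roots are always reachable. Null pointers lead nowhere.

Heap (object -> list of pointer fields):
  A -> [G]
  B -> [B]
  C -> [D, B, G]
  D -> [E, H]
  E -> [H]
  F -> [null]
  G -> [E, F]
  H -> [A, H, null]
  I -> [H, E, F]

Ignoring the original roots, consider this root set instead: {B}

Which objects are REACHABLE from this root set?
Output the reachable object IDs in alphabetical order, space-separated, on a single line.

Roots: B
Mark B: refs=B, marked=B
Unmarked (collected): A C D E F G H I

Answer: B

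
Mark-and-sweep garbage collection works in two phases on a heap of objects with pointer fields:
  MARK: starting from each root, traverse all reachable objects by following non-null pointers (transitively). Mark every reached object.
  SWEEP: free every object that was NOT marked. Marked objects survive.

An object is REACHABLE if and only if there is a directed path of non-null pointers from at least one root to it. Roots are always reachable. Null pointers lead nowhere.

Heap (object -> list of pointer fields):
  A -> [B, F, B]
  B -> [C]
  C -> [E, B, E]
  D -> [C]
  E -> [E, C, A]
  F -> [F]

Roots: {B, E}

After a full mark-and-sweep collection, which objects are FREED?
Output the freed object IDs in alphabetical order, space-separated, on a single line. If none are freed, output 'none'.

Roots: B E
Mark B: refs=C, marked=B
Mark E: refs=E C A, marked=B E
Mark C: refs=E B E, marked=B C E
Mark A: refs=B F B, marked=A B C E
Mark F: refs=F, marked=A B C E F
Unmarked (collected): D

Answer: D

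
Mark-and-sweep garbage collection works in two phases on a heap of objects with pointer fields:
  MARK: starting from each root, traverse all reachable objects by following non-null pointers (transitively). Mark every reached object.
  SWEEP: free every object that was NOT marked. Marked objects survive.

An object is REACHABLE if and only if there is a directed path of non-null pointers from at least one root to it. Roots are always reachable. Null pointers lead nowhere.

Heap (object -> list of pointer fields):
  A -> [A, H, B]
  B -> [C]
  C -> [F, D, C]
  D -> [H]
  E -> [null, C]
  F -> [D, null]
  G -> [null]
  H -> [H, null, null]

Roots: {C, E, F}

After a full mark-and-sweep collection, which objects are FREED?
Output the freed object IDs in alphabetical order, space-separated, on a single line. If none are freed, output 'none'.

Answer: A B G

Derivation:
Roots: C E F
Mark C: refs=F D C, marked=C
Mark E: refs=null C, marked=C E
Mark F: refs=D null, marked=C E F
Mark D: refs=H, marked=C D E F
Mark H: refs=H null null, marked=C D E F H
Unmarked (collected): A B G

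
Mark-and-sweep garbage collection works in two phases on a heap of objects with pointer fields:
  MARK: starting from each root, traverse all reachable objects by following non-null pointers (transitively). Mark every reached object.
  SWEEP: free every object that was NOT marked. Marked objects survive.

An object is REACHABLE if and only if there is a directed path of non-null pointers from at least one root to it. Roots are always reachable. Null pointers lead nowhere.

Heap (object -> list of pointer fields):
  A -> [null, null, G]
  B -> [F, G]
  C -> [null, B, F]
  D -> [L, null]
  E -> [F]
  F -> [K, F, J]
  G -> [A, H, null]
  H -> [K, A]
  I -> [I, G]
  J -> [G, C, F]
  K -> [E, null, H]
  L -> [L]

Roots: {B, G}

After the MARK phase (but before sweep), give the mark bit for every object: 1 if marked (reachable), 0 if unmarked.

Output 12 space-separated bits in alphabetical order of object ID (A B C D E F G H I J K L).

Answer: 1 1 1 0 1 1 1 1 0 1 1 0

Derivation:
Roots: B G
Mark B: refs=F G, marked=B
Mark G: refs=A H null, marked=B G
Mark F: refs=K F J, marked=B F G
Mark A: refs=null null G, marked=A B F G
Mark H: refs=K A, marked=A B F G H
Mark K: refs=E null H, marked=A B F G H K
Mark J: refs=G C F, marked=A B F G H J K
Mark E: refs=F, marked=A B E F G H J K
Mark C: refs=null B F, marked=A B C E F G H J K
Unmarked (collected): D I L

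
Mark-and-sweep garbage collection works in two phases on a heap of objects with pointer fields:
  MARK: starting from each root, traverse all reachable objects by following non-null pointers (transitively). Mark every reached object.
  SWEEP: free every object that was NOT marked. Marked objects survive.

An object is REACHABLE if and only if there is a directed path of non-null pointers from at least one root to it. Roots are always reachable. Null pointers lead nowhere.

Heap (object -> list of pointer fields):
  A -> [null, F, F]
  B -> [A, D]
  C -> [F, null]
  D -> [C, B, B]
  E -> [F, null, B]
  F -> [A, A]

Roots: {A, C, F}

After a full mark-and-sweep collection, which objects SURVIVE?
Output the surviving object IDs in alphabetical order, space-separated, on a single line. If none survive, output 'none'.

Roots: A C F
Mark A: refs=null F F, marked=A
Mark C: refs=F null, marked=A C
Mark F: refs=A A, marked=A C F
Unmarked (collected): B D E

Answer: A C F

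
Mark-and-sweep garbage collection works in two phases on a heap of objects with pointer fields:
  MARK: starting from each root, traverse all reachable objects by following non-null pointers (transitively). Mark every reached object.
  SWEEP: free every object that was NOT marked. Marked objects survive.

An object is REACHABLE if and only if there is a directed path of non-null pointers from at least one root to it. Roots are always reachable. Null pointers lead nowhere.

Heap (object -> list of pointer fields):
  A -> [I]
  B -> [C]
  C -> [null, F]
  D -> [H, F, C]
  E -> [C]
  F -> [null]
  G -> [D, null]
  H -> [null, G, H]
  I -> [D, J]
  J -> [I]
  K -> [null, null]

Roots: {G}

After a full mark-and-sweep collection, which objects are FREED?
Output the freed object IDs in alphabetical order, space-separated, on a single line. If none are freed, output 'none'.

Answer: A B E I J K

Derivation:
Roots: G
Mark G: refs=D null, marked=G
Mark D: refs=H F C, marked=D G
Mark H: refs=null G H, marked=D G H
Mark F: refs=null, marked=D F G H
Mark C: refs=null F, marked=C D F G H
Unmarked (collected): A B E I J K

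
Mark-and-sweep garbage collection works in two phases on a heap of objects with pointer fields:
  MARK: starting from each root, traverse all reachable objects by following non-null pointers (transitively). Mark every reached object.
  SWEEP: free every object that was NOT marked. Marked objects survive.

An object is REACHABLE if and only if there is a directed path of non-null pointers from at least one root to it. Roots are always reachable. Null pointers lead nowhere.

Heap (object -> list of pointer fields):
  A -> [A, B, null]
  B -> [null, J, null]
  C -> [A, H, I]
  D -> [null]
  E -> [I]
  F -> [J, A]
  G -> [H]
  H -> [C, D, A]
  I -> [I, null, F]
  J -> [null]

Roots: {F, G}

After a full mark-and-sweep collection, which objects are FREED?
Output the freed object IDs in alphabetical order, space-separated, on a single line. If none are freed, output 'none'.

Roots: F G
Mark F: refs=J A, marked=F
Mark G: refs=H, marked=F G
Mark J: refs=null, marked=F G J
Mark A: refs=A B null, marked=A F G J
Mark H: refs=C D A, marked=A F G H J
Mark B: refs=null J null, marked=A B F G H J
Mark C: refs=A H I, marked=A B C F G H J
Mark D: refs=null, marked=A B C D F G H J
Mark I: refs=I null F, marked=A B C D F G H I J
Unmarked (collected): E

Answer: E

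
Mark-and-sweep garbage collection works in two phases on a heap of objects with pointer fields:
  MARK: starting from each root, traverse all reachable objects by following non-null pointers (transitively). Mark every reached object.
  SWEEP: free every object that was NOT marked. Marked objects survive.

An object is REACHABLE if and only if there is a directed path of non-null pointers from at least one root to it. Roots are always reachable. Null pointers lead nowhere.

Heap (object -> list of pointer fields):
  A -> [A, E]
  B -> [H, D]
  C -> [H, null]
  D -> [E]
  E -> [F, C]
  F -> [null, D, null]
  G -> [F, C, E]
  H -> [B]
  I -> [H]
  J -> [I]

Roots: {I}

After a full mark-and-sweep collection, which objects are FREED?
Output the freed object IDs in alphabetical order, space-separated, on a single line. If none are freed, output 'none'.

Roots: I
Mark I: refs=H, marked=I
Mark H: refs=B, marked=H I
Mark B: refs=H D, marked=B H I
Mark D: refs=E, marked=B D H I
Mark E: refs=F C, marked=B D E H I
Mark F: refs=null D null, marked=B D E F H I
Mark C: refs=H null, marked=B C D E F H I
Unmarked (collected): A G J

Answer: A G J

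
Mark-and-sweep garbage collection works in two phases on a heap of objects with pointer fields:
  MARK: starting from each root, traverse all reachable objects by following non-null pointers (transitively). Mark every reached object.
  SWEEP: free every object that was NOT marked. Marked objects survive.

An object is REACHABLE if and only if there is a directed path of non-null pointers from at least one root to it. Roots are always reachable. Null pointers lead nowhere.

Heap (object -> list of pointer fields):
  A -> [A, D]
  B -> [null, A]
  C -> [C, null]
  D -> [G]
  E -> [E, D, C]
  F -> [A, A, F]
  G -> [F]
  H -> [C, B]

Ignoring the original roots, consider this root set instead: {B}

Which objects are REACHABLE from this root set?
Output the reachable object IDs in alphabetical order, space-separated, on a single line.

Answer: A B D F G

Derivation:
Roots: B
Mark B: refs=null A, marked=B
Mark A: refs=A D, marked=A B
Mark D: refs=G, marked=A B D
Mark G: refs=F, marked=A B D G
Mark F: refs=A A F, marked=A B D F G
Unmarked (collected): C E H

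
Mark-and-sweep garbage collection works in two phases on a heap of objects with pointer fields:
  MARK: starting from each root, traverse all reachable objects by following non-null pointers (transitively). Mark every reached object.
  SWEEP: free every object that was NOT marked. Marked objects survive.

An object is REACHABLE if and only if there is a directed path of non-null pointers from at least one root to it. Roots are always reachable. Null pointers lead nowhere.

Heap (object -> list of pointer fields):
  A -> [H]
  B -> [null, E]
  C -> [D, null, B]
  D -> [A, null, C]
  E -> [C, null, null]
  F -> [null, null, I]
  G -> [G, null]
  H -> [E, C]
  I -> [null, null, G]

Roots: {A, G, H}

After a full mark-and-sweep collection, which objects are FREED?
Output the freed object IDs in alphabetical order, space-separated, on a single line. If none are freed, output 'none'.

Answer: F I

Derivation:
Roots: A G H
Mark A: refs=H, marked=A
Mark G: refs=G null, marked=A G
Mark H: refs=E C, marked=A G H
Mark E: refs=C null null, marked=A E G H
Mark C: refs=D null B, marked=A C E G H
Mark D: refs=A null C, marked=A C D E G H
Mark B: refs=null E, marked=A B C D E G H
Unmarked (collected): F I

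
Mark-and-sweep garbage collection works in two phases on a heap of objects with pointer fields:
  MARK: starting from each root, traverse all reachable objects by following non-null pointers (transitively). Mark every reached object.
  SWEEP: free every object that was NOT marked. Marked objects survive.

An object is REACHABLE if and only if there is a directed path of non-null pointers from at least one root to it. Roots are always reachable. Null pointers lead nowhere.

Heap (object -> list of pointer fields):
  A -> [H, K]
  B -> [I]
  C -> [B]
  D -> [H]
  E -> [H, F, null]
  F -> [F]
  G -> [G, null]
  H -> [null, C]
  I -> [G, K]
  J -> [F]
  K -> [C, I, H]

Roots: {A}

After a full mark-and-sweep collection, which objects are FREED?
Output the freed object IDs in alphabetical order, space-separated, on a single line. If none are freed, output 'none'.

Answer: D E F J

Derivation:
Roots: A
Mark A: refs=H K, marked=A
Mark H: refs=null C, marked=A H
Mark K: refs=C I H, marked=A H K
Mark C: refs=B, marked=A C H K
Mark I: refs=G K, marked=A C H I K
Mark B: refs=I, marked=A B C H I K
Mark G: refs=G null, marked=A B C G H I K
Unmarked (collected): D E F J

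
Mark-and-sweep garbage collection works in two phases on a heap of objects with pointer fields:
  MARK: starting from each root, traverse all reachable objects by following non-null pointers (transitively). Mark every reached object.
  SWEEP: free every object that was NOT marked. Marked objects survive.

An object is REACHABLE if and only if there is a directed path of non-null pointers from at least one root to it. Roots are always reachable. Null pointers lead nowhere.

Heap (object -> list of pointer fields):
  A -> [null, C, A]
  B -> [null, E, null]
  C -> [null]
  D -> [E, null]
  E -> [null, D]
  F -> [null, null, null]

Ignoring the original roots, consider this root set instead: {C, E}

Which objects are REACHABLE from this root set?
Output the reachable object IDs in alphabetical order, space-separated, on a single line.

Answer: C D E

Derivation:
Roots: C E
Mark C: refs=null, marked=C
Mark E: refs=null D, marked=C E
Mark D: refs=E null, marked=C D E
Unmarked (collected): A B F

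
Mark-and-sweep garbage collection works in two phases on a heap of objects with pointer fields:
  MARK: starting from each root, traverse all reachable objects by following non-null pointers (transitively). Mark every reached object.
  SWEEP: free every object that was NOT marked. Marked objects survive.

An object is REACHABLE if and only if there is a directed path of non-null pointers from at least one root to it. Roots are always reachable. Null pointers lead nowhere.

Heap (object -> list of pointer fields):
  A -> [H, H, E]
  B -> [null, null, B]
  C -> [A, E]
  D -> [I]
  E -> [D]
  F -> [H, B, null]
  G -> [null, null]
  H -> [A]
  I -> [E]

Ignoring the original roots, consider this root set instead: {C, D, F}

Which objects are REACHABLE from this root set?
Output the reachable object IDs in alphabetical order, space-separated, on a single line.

Answer: A B C D E F H I

Derivation:
Roots: C D F
Mark C: refs=A E, marked=C
Mark D: refs=I, marked=C D
Mark F: refs=H B null, marked=C D F
Mark A: refs=H H E, marked=A C D F
Mark E: refs=D, marked=A C D E F
Mark I: refs=E, marked=A C D E F I
Mark H: refs=A, marked=A C D E F H I
Mark B: refs=null null B, marked=A B C D E F H I
Unmarked (collected): G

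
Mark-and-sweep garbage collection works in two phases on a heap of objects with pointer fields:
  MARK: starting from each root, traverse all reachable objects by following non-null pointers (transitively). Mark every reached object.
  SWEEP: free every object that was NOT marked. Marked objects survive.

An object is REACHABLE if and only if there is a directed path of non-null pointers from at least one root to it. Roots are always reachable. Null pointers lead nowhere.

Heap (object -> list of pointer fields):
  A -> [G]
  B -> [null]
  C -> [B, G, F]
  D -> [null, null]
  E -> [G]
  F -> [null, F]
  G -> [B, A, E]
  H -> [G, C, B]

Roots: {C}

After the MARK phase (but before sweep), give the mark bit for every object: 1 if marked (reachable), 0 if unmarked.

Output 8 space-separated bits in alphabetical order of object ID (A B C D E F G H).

Answer: 1 1 1 0 1 1 1 0

Derivation:
Roots: C
Mark C: refs=B G F, marked=C
Mark B: refs=null, marked=B C
Mark G: refs=B A E, marked=B C G
Mark F: refs=null F, marked=B C F G
Mark A: refs=G, marked=A B C F G
Mark E: refs=G, marked=A B C E F G
Unmarked (collected): D H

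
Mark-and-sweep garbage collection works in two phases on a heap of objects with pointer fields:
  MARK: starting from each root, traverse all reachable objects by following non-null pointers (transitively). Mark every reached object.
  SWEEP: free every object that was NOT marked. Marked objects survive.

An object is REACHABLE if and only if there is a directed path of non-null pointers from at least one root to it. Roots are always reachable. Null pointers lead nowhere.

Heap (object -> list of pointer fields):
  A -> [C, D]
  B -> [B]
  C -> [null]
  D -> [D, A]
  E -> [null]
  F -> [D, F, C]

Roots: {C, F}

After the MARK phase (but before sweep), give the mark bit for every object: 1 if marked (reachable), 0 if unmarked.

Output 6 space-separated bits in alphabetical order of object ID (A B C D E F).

Roots: C F
Mark C: refs=null, marked=C
Mark F: refs=D F C, marked=C F
Mark D: refs=D A, marked=C D F
Mark A: refs=C D, marked=A C D F
Unmarked (collected): B E

Answer: 1 0 1 1 0 1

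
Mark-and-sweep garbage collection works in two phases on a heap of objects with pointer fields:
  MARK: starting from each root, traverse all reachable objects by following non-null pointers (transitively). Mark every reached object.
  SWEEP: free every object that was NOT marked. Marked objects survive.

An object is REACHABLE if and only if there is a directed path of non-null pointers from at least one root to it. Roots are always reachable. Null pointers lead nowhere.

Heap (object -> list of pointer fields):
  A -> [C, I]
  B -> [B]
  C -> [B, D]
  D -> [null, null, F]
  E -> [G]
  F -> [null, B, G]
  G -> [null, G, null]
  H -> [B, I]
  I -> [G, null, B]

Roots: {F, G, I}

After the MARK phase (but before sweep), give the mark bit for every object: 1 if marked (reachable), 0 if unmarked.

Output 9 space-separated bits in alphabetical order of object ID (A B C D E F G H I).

Roots: F G I
Mark F: refs=null B G, marked=F
Mark G: refs=null G null, marked=F G
Mark I: refs=G null B, marked=F G I
Mark B: refs=B, marked=B F G I
Unmarked (collected): A C D E H

Answer: 0 1 0 0 0 1 1 0 1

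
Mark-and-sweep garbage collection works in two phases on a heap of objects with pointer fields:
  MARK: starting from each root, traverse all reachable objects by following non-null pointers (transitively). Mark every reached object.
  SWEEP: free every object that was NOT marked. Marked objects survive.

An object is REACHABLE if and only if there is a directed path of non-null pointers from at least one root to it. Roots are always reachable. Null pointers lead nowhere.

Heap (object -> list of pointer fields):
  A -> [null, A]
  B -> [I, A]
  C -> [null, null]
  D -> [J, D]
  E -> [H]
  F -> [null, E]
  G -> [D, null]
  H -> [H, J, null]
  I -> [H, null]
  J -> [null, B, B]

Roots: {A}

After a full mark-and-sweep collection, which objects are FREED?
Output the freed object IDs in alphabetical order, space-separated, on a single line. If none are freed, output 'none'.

Roots: A
Mark A: refs=null A, marked=A
Unmarked (collected): B C D E F G H I J

Answer: B C D E F G H I J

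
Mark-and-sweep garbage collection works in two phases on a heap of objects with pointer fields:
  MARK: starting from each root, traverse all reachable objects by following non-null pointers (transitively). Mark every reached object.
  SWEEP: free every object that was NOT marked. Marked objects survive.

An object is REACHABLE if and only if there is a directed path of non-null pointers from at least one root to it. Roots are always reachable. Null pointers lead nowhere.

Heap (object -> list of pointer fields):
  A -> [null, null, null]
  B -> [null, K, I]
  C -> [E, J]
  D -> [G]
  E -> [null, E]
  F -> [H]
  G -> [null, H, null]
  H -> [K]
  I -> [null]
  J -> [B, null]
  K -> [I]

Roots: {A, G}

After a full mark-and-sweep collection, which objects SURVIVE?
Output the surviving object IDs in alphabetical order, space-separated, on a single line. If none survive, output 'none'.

Answer: A G H I K

Derivation:
Roots: A G
Mark A: refs=null null null, marked=A
Mark G: refs=null H null, marked=A G
Mark H: refs=K, marked=A G H
Mark K: refs=I, marked=A G H K
Mark I: refs=null, marked=A G H I K
Unmarked (collected): B C D E F J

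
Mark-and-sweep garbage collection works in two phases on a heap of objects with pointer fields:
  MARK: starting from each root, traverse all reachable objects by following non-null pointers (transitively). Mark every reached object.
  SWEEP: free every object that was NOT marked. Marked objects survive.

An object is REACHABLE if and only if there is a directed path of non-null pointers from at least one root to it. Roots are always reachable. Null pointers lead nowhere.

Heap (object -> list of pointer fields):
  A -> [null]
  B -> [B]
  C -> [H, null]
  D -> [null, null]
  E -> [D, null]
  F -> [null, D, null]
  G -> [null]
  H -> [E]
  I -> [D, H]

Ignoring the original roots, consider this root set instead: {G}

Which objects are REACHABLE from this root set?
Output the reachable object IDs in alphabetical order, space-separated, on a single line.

Roots: G
Mark G: refs=null, marked=G
Unmarked (collected): A B C D E F H I

Answer: G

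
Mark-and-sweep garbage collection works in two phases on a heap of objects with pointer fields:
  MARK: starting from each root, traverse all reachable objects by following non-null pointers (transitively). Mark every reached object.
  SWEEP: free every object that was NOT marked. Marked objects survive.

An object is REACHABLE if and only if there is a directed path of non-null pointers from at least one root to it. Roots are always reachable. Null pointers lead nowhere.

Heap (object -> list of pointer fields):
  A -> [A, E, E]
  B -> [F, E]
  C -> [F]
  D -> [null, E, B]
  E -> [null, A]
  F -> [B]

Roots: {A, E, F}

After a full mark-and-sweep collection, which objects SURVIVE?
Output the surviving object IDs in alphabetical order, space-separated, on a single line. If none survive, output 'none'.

Roots: A E F
Mark A: refs=A E E, marked=A
Mark E: refs=null A, marked=A E
Mark F: refs=B, marked=A E F
Mark B: refs=F E, marked=A B E F
Unmarked (collected): C D

Answer: A B E F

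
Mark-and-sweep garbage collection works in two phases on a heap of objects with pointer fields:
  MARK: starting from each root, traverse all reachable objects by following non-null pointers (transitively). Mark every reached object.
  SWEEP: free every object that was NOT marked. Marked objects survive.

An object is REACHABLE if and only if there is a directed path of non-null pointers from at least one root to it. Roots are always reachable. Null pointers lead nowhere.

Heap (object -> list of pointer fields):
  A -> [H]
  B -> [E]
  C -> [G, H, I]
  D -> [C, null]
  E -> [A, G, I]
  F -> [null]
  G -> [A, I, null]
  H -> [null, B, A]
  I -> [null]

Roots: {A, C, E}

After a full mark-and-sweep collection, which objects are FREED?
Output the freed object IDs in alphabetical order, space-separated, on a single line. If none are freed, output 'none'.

Answer: D F

Derivation:
Roots: A C E
Mark A: refs=H, marked=A
Mark C: refs=G H I, marked=A C
Mark E: refs=A G I, marked=A C E
Mark H: refs=null B A, marked=A C E H
Mark G: refs=A I null, marked=A C E G H
Mark I: refs=null, marked=A C E G H I
Mark B: refs=E, marked=A B C E G H I
Unmarked (collected): D F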